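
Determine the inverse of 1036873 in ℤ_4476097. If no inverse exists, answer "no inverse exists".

gcd(4476097, 1036873) by repeated division:
4476097 = 4·1036873 + 328605
1036873 = 3·328605 + 51058
328605 = 6·51058 + 22257
51058 = 2·22257 + 6544
22257 = 3·6544 + 2625
6544 = 2·2625 + 1294
2625 = 2·1294 + 37
1294 = 34·37 + 36
37 = 1·36 + 1
36 = 36·1 + 0
Since gcd(1036873, 4476097) = 1, back-substitute to write 1 as a combination:
1 = 37 − 36
1 = −1294 + 35·37
1 = 35·2625 − 71·1294
1 = −71·6544 + 177·2625
1 = 177·22257 − 602·6544
1 = −602·51058 + 1381·22257
1 = 1381·328605 − 8888·51058
1 = −8888·1036873 + 28045·328605
1 = 28045·4476097 − 121068·1036873
So 1036873·(-121068) ≡ 1 (mod 4476097), and -121068 ≡ 4355029 (mod 4476097).

4355029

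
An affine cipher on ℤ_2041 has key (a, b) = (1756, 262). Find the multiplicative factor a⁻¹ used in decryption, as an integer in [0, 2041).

Apply the Euclidean algorithm to 2041 and 1756:
2041 = 1*1756 + 285
1756 = 6*285 + 46
285 = 6*46 + 9
46 = 5*9 + 1
9 = 9*1 + 0
Since gcd(1756, 2041) = 1, back-substitute to write 1 as a combination:
1 = 46 − 5·9
1 = −5·285 + 31·46
1 = 31·1756 − 191·285
1 = −191·2041 + 222·1756
So 1756·222 ≡ 1 (mod 2041).

222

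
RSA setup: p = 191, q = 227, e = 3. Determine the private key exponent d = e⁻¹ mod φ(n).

φ(n) = (p−1)(q−1) = 190·226 = 42940.
Need d with 3·d ≡ 1 (mod 42940). Apply the extended Euclidean algorithm:
42940 = 14313*3 + 1
3 = 3*1 + 0
Back-substitute:
1 = 42940 − 14313·3
So 3·(-14313) ≡ 1 (mod 42940), hence d ≡ -14313 ≡ 28627 (mod 42940).

28627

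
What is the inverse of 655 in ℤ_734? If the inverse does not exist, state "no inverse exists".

511

Run Euclid on (734, 655):
734 = 1*655 + 79
655 = 8*79 + 23
79 = 3*23 + 10
23 = 2*10 + 3
10 = 3*3 + 1
3 = 3*1 + 0
gcd = 1, so the inverse exists. Back-substitute:
1 = 10 − 3·3
1 = −3·23 + 7·10
1 = 7·79 − 24·23
1 = −24·655 + 199·79
1 = 199·734 − 223·655
Hence 655⁻¹ ≡ -223 ≡ 511 (mod 734).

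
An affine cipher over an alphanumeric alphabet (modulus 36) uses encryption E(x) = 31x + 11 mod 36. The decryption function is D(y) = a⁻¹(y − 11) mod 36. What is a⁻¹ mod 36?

7

Apply the Euclidean algorithm to 36 and 31:
36 = 1*31 + 5
31 = 6*5 + 1
5 = 5*1 + 0
gcd = 1, so the inverse exists. Back-substitute:
1 = 31 − 6·5
1 = −6·36 + 7·31
So 31·7 ≡ 1 (mod 36).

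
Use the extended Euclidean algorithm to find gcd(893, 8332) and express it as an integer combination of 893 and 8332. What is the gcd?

1

Euclidean algorithm:
8332 = 9×893 + 295
893 = 3×295 + 8
295 = 36×8 + 7
8 = 1×7 + 1
7 = 7×1 + 0
gcd(893, 8332) = 1.
Express as a combination:
1 = 8 − 7
1 = −295 + 37·8
1 = 37·893 − 112·295
1 = −112·8332 + 1045·893
So 1 = (-112)·8332 + (1045)·893.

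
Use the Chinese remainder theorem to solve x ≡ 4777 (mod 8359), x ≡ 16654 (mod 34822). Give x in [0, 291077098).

Write x = 4777 + 8359·k. Then 8359·k ≡ 16654 − 4777 ≡ 11877 (mod 34822).
Need 8359⁻¹ mod 34822. Extended Euclid on (34822, 8359):
34822 = 4*8359 + 1386
8359 = 6*1386 + 43
1386 = 32*43 + 10
43 = 4*10 + 3
10 = 3*3 + 1
3 = 3*1 + 0
Back-substitute:
1 = 10 − 3·3
1 = −3·43 + 13·10
1 = 13·1386 − 419·43
1 = −419·8359 + 2527·1386
1 = 2527·34822 − 10527·8359
8359⁻¹ ≡ 24295 (mod 34822), so k ≡ 24295·11877 ≡ 16623 (mod 34822).
x = 4777 + 8359·16623 = 138956434.

138956434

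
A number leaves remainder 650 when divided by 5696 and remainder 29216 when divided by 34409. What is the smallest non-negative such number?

64786954

Write x = 650 + 5696·k. Then 5696·k ≡ 29216 − 650 ≡ 28566 (mod 34409).
Need 5696⁻¹ mod 34409. Extended Euclid on (34409, 5696):
34409 = 6×5696 + 233
5696 = 24×233 + 104
233 = 2×104 + 25
104 = 4×25 + 4
25 = 6×4 + 1
4 = 4×1 + 0
Back-substitute:
1 = 25 − 6·4
1 = −6·104 + 25·25
1 = 25·233 − 56·104
1 = −56·5696 + 1369·233
1 = 1369·34409 − 8270·5696
5696⁻¹ ≡ 26139 (mod 34409), so k ≡ 26139·28566 ≡ 11374 (mod 34409).
x = 650 + 5696·11374 = 64786954.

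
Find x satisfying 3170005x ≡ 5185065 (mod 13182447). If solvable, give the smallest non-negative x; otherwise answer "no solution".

First find gcd(3170005, 13182447):
13182447 = 4·3170005 + 502427
3170005 = 6·502427 + 155443
502427 = 3·155443 + 36098
155443 = 4·36098 + 11051
36098 = 3·11051 + 2945
11051 = 3·2945 + 2216
2945 = 1·2216 + 729
2216 = 3·729 + 29
729 = 25·29 + 4
29 = 7·4 + 1
4 = 4·1 + 0
gcd = 1, so a unique solution mod 13182447 exists.
Back-substitute for the Bézout coefficients:
1 = 29 − 7·4
1 = −7·729 + 176·29
1 = 176·2216 − 535·729
1 = −535·2945 + 711·2216
1 = 711·11051 − 2668·2945
1 = −2668·36098 + 8715·11051
1 = 8715·155443 − 37528·36098
1 = −37528·502427 + 121299·155443
1 = 121299·3170005 − 765322·502427
1 = −765322·13182447 + 3182587·3170005
So 3170005·(3182587) ≡ 1 (mod 13182447), giving 3170005⁻¹ ≡ 3182587.
x ≡ 3170005⁻¹·5185065 ≡ 3182587·5185065 ≡ 1484085 (mod 13182447).

1484085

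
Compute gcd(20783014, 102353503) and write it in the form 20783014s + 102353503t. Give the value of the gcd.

7

Euclidean algorithm:
102353503 = 4*20783014 + 19221447
20783014 = 1*19221447 + 1561567
19221447 = 12*1561567 + 482643
1561567 = 3*482643 + 113638
482643 = 4*113638 + 28091
113638 = 4*28091 + 1274
28091 = 22*1274 + 63
1274 = 20*63 + 14
63 = 4*14 + 7
14 = 2*7 + 0
gcd(20783014, 102353503) = 7.
Working backward:
7 = 63 − 4·14
7 = −4·1274 + 81·63
7 = 81·28091 − 1786·1274
7 = −1786·113638 + 7225·28091
7 = 7225·482643 − 30686·113638
7 = −30686·1561567 + 99283·482643
7 = 99283·19221447 − 1222082·1561567
7 = −1222082·20783014 + 1321365·19221447
7 = 1321365·102353503 − 6507542·20783014
So 7 = (1321365)·102353503 + (-6507542)·20783014.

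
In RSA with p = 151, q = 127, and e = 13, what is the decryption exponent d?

φ(n) = (p−1)(q−1) = 150·126 = 18900.
Need d with 13·d ≡ 1 (mod 18900). Apply the extended Euclidean algorithm:
18900 = 1453×13 + 11
13 = 1×11 + 2
11 = 5×2 + 1
2 = 2×1 + 0
Back-substitute:
1 = 11 − 5·2
1 = −5·13 + 6·11
1 = 6·18900 − 8723·13
So 13·(-8723) ≡ 1 (mod 18900), hence d ≡ -8723 ≡ 10177 (mod 18900).

10177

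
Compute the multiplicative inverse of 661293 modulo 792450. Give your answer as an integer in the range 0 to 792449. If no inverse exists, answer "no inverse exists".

Euclidean algorithm on 792450, 661293:
792450 = 1*661293 + 131157
661293 = 5*131157 + 5508
131157 = 23*5508 + 4473
5508 = 1*4473 + 1035
4473 = 4*1035 + 333
1035 = 3*333 + 36
333 = 9*36 + 9
36 = 4*9 + 0
The gcd is 9, not 1, hence no inverse exists.

no inverse exists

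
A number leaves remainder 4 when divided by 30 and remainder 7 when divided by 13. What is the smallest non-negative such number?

124

Write x = 4 + 30·k. Then 30·k ≡ 7 − 4 ≡ 3 (mod 13).
Need 30⁻¹ mod 13. Extended Euclid on (13, 4):
13 = 3×4 + 1
4 = 4×1 + 0
Back-substitute:
1 = 13 − 3·4
30⁻¹ ≡ 10 (mod 13), so k ≡ 10·3 ≡ 4 (mod 13).
x = 4 + 30·4 = 124.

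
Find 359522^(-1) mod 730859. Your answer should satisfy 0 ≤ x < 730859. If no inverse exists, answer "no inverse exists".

384018

Apply the Euclidean algorithm to 730859 and 359522:
730859 = 2·359522 + 11815
359522 = 30·11815 + 5072
11815 = 2·5072 + 1671
5072 = 3·1671 + 59
1671 = 28·59 + 19
59 = 3·19 + 2
19 = 9·2 + 1
2 = 2·1 + 0
gcd = 1, so the inverse exists. Back-substitute:
1 = 19 − 9·2
1 = −9·59 + 28·19
1 = 28·1671 − 793·59
1 = −793·5072 + 2407·1671
1 = 2407·11815 − 5607·5072
1 = −5607·359522 + 170617·11815
1 = 170617·730859 − 346841·359522
So 359522·(-346841) ≡ 1 (mod 730859), and -346841 ≡ 384018 (mod 730859).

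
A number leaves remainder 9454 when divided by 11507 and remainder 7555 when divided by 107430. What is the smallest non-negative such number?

Write x = 9454 + 11507·k. Then 11507·k ≡ 7555 − 9454 ≡ 105531 (mod 107430).
Need 11507⁻¹ mod 107430. Extended Euclid on (107430, 11507):
107430 = 9×11507 + 3867
11507 = 2×3867 + 3773
3867 = 1×3773 + 94
3773 = 40×94 + 13
94 = 7×13 + 3
13 = 4×3 + 1
3 = 3×1 + 0
Back-substitute:
1 = 13 − 4·3
1 = −4·94 + 29·13
1 = 29·3773 − 1164·94
1 = −1164·3867 + 1193·3773
1 = 1193·11507 − 3550·3867
1 = −3550·107430 + 33143·11507
11507⁻¹ ≡ 33143 (mod 107430), so k ≡ 33143·105531 ≡ 15423 (mod 107430).
x = 9454 + 11507·15423 = 177481915.

177481915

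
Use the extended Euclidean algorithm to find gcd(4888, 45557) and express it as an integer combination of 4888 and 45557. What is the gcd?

1

Apply Euclid's algorithm to 45557 and 4888:
45557 = 9·4888 + 1565
4888 = 3·1565 + 193
1565 = 8·193 + 21
193 = 9·21 + 4
21 = 5·4 + 1
4 = 4·1 + 0
gcd(4888, 45557) = 1.
Working backward:
1 = 21 − 5·4
1 = −5·193 + 46·21
1 = 46·1565 − 373·193
1 = −373·4888 + 1165·1565
1 = 1165·45557 − 10858·4888
So 1 = (1165)·45557 + (-10858)·4888.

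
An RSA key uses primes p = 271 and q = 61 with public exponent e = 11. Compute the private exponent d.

5891

φ(n) = (p−1)(q−1) = 270·60 = 16200.
Need d with 11·d ≡ 1 (mod 16200). Apply the extended Euclidean algorithm:
16200 = 1472*11 + 8
11 = 1*8 + 3
8 = 2*3 + 2
3 = 1*2 + 1
2 = 2*1 + 0
Back-substitute:
1 = 3 − 2
1 = −8 + 3·3
1 = 3·11 − 4·8
1 = −4·16200 + 5891·11
So 11·5891 ≡ 1 (mod 16200), hence d = 5891.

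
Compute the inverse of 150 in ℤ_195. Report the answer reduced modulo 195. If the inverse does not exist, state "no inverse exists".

no inverse exists

Compute gcd(150, 195):
195 = 1×150 + 45
150 = 3×45 + 15
45 = 3×15 + 0
gcd(150, 195) = 15 ≠ 1, so 150 has no multiplicative inverse modulo 195.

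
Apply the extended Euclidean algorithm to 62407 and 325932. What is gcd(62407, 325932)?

Euclidean algorithm:
325932 = 5*62407 + 13897
62407 = 4*13897 + 6819
13897 = 2*6819 + 259
6819 = 26*259 + 85
259 = 3*85 + 4
85 = 21*4 + 1
4 = 4*1 + 0
gcd(62407, 325932) = 1.
Back-substituting:
1 = 85 − 21·4
1 = −21·259 + 64·85
1 = 64·6819 − 1685·259
1 = −1685·13897 + 3434·6819
1 = 3434·62407 − 15421·13897
1 = −15421·325932 + 80539·62407
So 1 = (-15421)·325932 + (80539)·62407.

1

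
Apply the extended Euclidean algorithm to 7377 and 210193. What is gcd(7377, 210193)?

1

Euclidean algorithm:
210193 = 28·7377 + 3637
7377 = 2·3637 + 103
3637 = 35·103 + 32
103 = 3·32 + 7
32 = 4·7 + 4
7 = 1·4 + 3
4 = 1·3 + 1
3 = 3·1 + 0
gcd(7377, 210193) = 1.
Working backward:
1 = 4 − 3
1 = −7 + 2·4
1 = 2·32 − 9·7
1 = −9·103 + 29·32
1 = 29·3637 − 1024·103
1 = −1024·7377 + 2077·3637
1 = 2077·210193 − 59180·7377
So 1 = (2077)·210193 + (-59180)·7377.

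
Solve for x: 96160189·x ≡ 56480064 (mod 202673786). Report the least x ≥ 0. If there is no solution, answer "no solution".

104813502

First find gcd(96160189, 202673786):
202673786 = 2×96160189 + 10353408
96160189 = 9×10353408 + 2979517
10353408 = 3×2979517 + 1414857
2979517 = 2×1414857 + 149803
1414857 = 9×149803 + 66630
149803 = 2×66630 + 16543
66630 = 4×16543 + 458
16543 = 36×458 + 55
458 = 8×55 + 18
55 = 3×18 + 1
18 = 18×1 + 0
gcd = 1, so a unique solution mod 202673786 exists.
Back-substitute for the Bézout coefficients:
1 = 55 − 3·18
1 = −3·458 + 25·55
1 = 25·16543 − 903·458
1 = −903·66630 + 3637·16543
1 = 3637·149803 − 8177·66630
1 = −8177·1414857 + 77230·149803
1 = 77230·2979517 − 162637·1414857
1 = −162637·10353408 + 565141·2979517
1 = 565141·96160189 − 5248906·10353408
1 = −5248906·202673786 + 11062953·96160189
So 96160189·(11062953) ≡ 1 (mod 202673786), giving 96160189⁻¹ ≡ 11062953.
x ≡ 96160189⁻¹·56480064 ≡ 11062953·56480064 ≡ 104813502 (mod 202673786).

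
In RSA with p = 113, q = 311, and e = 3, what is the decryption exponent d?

23147

φ(n) = (p−1)(q−1) = 112·310 = 34720.
Need d with 3·d ≡ 1 (mod 34720). Apply the extended Euclidean algorithm:
34720 = 11573·3 + 1
3 = 3·1 + 0
Back-substitute:
1 = 34720 − 11573·3
So 3·(-11573) ≡ 1 (mod 34720), hence d ≡ -11573 ≡ 23147 (mod 34720).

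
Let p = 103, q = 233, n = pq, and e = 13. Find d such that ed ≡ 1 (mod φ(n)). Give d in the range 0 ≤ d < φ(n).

φ(n) = (p−1)(q−1) = 102·232 = 23664.
Need d with 13·d ≡ 1 (mod 23664). Apply the extended Euclidean algorithm:
23664 = 1820*13 + 4
13 = 3*4 + 1
4 = 4*1 + 0
Back-substitute:
1 = 13 − 3·4
1 = −3·23664 + 5461·13
So 13·5461 ≡ 1 (mod 23664), hence d = 5461.

5461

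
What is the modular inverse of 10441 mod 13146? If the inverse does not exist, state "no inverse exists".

gcd(13146, 10441) by repeated division:
13146 = 1·10441 + 2705
10441 = 3·2705 + 2326
2705 = 1·2326 + 379
2326 = 6·379 + 52
379 = 7·52 + 15
52 = 3·15 + 7
15 = 2·7 + 1
7 = 7·1 + 0
Since gcd(10441, 13146) = 1, back-substitute to write 1 as a combination:
1 = 15 − 2·7
1 = −2·52 + 7·15
1 = 7·379 − 51·52
1 = −51·2326 + 313·379
1 = 313·2705 − 364·2326
1 = −364·10441 + 1405·2705
1 = 1405·13146 − 1769·10441
So 10441·(-1769) ≡ 1 (mod 13146), and -1769 ≡ 11377 (mod 13146).

11377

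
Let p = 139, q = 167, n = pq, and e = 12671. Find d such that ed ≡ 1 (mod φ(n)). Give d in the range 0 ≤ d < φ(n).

5807

φ(n) = (p−1)(q−1) = 138·166 = 22908.
Need d with 12671·d ≡ 1 (mod 22908). Apply the extended Euclidean algorithm:
22908 = 1*12671 + 10237
12671 = 1*10237 + 2434
10237 = 4*2434 + 501
2434 = 4*501 + 430
501 = 1*430 + 71
430 = 6*71 + 4
71 = 17*4 + 3
4 = 1*3 + 1
3 = 3*1 + 0
Back-substitute:
1 = 4 − 3
1 = −71 + 18·4
1 = 18·430 − 109·71
1 = −109·501 + 127·430
1 = 127·2434 − 617·501
1 = −617·10237 + 2595·2434
1 = 2595·12671 − 3212·10237
1 = −3212·22908 + 5807·12671
So 12671·5807 ≡ 1 (mod 22908), hence d = 5807.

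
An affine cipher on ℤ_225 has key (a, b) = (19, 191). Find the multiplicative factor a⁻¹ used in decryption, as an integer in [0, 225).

Run Euclid on (225, 19):
225 = 11·19 + 16
19 = 1·16 + 3
16 = 5·3 + 1
3 = 3·1 + 0
Since gcd(19, 225) = 1, back-substitute to write 1 as a combination:
1 = 16 − 5·3
1 = −5·19 + 6·16
1 = 6·225 − 71·19
So 19·(-71) ≡ 1 (mod 225), and -71 ≡ 154 (mod 225).

154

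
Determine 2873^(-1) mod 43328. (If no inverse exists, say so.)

Extended Euclidean algorithm:
43328 = 15·2873 + 233
2873 = 12·233 + 77
233 = 3·77 + 2
77 = 38·2 + 1
2 = 2·1 + 0
Since gcd(2873, 43328) = 1, back-substitute to write 1 as a combination:
1 = 77 − 38·2
1 = −38·233 + 115·77
1 = 115·2873 − 1418·233
1 = −1418·43328 + 21385·2873
So 2873·21385 ≡ 1 (mod 43328).

21385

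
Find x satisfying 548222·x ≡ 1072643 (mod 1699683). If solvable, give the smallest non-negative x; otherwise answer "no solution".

First find gcd(548222, 1699683):
1699683 = 3·548222 + 55017
548222 = 9·55017 + 53069
55017 = 1·53069 + 1948
53069 = 27·1948 + 473
1948 = 4·473 + 56
473 = 8·56 + 25
56 = 2·25 + 6
25 = 4·6 + 1
6 = 6·1 + 0
gcd = 1, so a unique solution mod 1699683 exists.
Back-substitute for the Bézout coefficients:
1 = 25 − 4·6
1 = −4·56 + 9·25
1 = 9·473 − 76·56
1 = −76·1948 + 313·473
1 = 313·53069 − 8527·1948
1 = −8527·55017 + 8840·53069
1 = 8840·548222 − 88087·55017
1 = −88087·1699683 + 273101·548222
So 548222·(273101) ≡ 1 (mod 1699683), giving 548222⁻¹ ≡ 273101.
x ≡ 548222⁻¹·1072643 ≡ 273101·1072643 ≡ 1210576 (mod 1699683).

1210576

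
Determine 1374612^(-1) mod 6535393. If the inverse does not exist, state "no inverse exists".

Extended Euclidean algorithm:
6535393 = 4·1374612 + 1036945
1374612 = 1·1036945 + 337667
1036945 = 3·337667 + 23944
337667 = 14·23944 + 2451
23944 = 9·2451 + 1885
2451 = 1·1885 + 566
1885 = 3·566 + 187
566 = 3·187 + 5
187 = 37·5 + 2
5 = 2·2 + 1
2 = 2·1 + 0
gcd = 1, so the inverse exists. Back-substitute:
1 = 5 − 2·2
1 = −2·187 + 75·5
1 = 75·566 − 227·187
1 = −227·1885 + 756·566
1 = 756·2451 − 983·1885
1 = −983·23944 + 9603·2451
1 = 9603·337667 − 135425·23944
1 = −135425·1036945 + 415878·337667
1 = 415878·1374612 − 551303·1036945
1 = −551303·6535393 + 2621090·1374612
So 1374612·2621090 ≡ 1 (mod 6535393).

2621090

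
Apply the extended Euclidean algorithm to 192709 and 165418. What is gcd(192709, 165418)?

Repeated division:
192709 = 1×165418 + 27291
165418 = 6×27291 + 1672
27291 = 16×1672 + 539
1672 = 3×539 + 55
539 = 9×55 + 44
55 = 1×44 + 11
44 = 4×11 + 0
gcd(192709, 165418) = 11.
Back-substituting:
11 = 55 − 44
11 = −539 + 10·55
11 = 10·1672 − 31·539
11 = −31·27291 + 506·1672
11 = 506·165418 − 3067·27291
11 = −3067·192709 + 3573·165418
So 11 = (-3067)·192709 + (3573)·165418.

11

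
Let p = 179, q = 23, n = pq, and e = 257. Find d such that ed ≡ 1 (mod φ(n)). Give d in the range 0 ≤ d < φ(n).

3017

φ(n) = (p−1)(q−1) = 178·22 = 3916.
Need d with 257·d ≡ 1 (mod 3916). Apply the extended Euclidean algorithm:
3916 = 15×257 + 61
257 = 4×61 + 13
61 = 4×13 + 9
13 = 1×9 + 4
9 = 2×4 + 1
4 = 4×1 + 0
Back-substitute:
1 = 9 − 2·4
1 = −2·13 + 3·9
1 = 3·61 − 14·13
1 = −14·257 + 59·61
1 = 59·3916 − 899·257
So 257·(-899) ≡ 1 (mod 3916), hence d ≡ -899 ≡ 3017 (mod 3916).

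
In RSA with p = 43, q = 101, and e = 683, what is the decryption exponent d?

947

φ(n) = (p−1)(q−1) = 42·100 = 4200.
Need d with 683·d ≡ 1 (mod 4200). Apply the extended Euclidean algorithm:
4200 = 6×683 + 102
683 = 6×102 + 71
102 = 1×71 + 31
71 = 2×31 + 9
31 = 3×9 + 4
9 = 2×4 + 1
4 = 4×1 + 0
Back-substitute:
1 = 9 − 2·4
1 = −2·31 + 7·9
1 = 7·71 − 16·31
1 = −16·102 + 23·71
1 = 23·683 − 154·102
1 = −154·4200 + 947·683
So 683·947 ≡ 1 (mod 4200), hence d = 947.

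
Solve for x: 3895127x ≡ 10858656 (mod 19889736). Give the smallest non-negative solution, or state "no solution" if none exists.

3239376

First find gcd(3895127, 19889736):
19889736 = 5·3895127 + 414101
3895127 = 9·414101 + 168218
414101 = 2·168218 + 77665
168218 = 2·77665 + 12888
77665 = 6·12888 + 337
12888 = 38·337 + 82
337 = 4·82 + 9
82 = 9·9 + 1
9 = 9·1 + 0
gcd = 1, so a unique solution mod 19889736 exists.
Back-substitute for the Bézout coefficients:
1 = 82 − 9·9
1 = −9·337 + 37·82
1 = 37·12888 − 1415·337
1 = −1415·77665 + 8527·12888
1 = 8527·168218 − 18469·77665
1 = −18469·414101 + 45465·168218
1 = 45465·3895127 − 427654·414101
1 = −427654·19889736 + 2183735·3895127
So 3895127·(2183735) ≡ 1 (mod 19889736), giving 3895127⁻¹ ≡ 2183735.
x ≡ 3895127⁻¹·10858656 ≡ 2183735·10858656 ≡ 3239376 (mod 19889736).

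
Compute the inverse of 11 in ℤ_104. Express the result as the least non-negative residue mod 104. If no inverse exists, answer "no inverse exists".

19

Run Euclid on (104, 11):
104 = 9*11 + 5
11 = 2*5 + 1
5 = 5*1 + 0
The gcd is 1. Working backward:
1 = 11 − 2·5
1 = −2·104 + 19·11
So 11·19 ≡ 1 (mod 104).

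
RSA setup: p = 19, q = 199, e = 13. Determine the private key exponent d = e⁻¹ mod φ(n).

φ(n) = (p−1)(q−1) = 18·198 = 3564.
Need d with 13·d ≡ 1 (mod 3564). Apply the extended Euclidean algorithm:
3564 = 274×13 + 2
13 = 6×2 + 1
2 = 2×1 + 0
Back-substitute:
1 = 13 − 6·2
1 = −6·3564 + 1645·13
So 13·1645 ≡ 1 (mod 3564), hence d = 1645.

1645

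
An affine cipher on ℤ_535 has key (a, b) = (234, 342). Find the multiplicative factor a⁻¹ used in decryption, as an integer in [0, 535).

gcd(535, 234) by repeated division:
535 = 2*234 + 67
234 = 3*67 + 33
67 = 2*33 + 1
33 = 33*1 + 0
The gcd is 1. Working backward:
1 = 67 − 2·33
1 = −2·234 + 7·67
1 = 7·535 − 16·234
So 234·(-16) ≡ 1 (mod 535), and -16 ≡ 519 (mod 535).

519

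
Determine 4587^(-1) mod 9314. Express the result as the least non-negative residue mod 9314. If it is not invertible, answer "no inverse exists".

8183

Apply the Euclidean algorithm to 9314 and 4587:
9314 = 2·4587 + 140
4587 = 32·140 + 107
140 = 1·107 + 33
107 = 3·33 + 8
33 = 4·8 + 1
8 = 8·1 + 0
The gcd is 1. Working backward:
1 = 33 − 4·8
1 = −4·107 + 13·33
1 = 13·140 − 17·107
1 = −17·4587 + 557·140
1 = 557·9314 − 1131·4587
So 4587·(-1131) ≡ 1 (mod 9314), and -1131 ≡ 8183 (mod 9314).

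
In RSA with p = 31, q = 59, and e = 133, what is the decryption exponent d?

157

φ(n) = (p−1)(q−1) = 30·58 = 1740.
Need d with 133·d ≡ 1 (mod 1740). Apply the extended Euclidean algorithm:
1740 = 13*133 + 11
133 = 12*11 + 1
11 = 11*1 + 0
Back-substitute:
1 = 133 − 12·11
1 = −12·1740 + 157·133
So 133·157 ≡ 1 (mod 1740), hence d = 157.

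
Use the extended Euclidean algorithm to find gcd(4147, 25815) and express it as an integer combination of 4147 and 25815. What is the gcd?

1

Euclidean algorithm:
25815 = 6*4147 + 933
4147 = 4*933 + 415
933 = 2*415 + 103
415 = 4*103 + 3
103 = 34*3 + 1
3 = 3*1 + 0
gcd(4147, 25815) = 1.
Express as a combination:
1 = 103 − 34·3
1 = −34·415 + 137·103
1 = 137·933 − 308·415
1 = −308·4147 + 1369·933
1 = 1369·25815 − 8522·4147
So 1 = (1369)·25815 + (-8522)·4147.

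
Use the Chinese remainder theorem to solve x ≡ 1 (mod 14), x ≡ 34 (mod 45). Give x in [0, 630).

Write x = 1 + 14·k. Then 14·k ≡ 34 − 1 ≡ 33 (mod 45).
Need 14⁻¹ mod 45. Extended Euclid on (45, 14):
45 = 3·14 + 3
14 = 4·3 + 2
3 = 1·2 + 1
2 = 2·1 + 0
Back-substitute:
1 = 3 − 2
1 = −14 + 5·3
1 = 5·45 − 16·14
14⁻¹ ≡ 29 (mod 45), so k ≡ 29·33 ≡ 12 (mod 45).
x = 1 + 14·12 = 169.

169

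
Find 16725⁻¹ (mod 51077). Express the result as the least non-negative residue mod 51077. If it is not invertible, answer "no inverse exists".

Extended Euclidean algorithm:
51077 = 3·16725 + 902
16725 = 18·902 + 489
902 = 1·489 + 413
489 = 1·413 + 76
413 = 5·76 + 33
76 = 2·33 + 10
33 = 3·10 + 3
10 = 3·3 + 1
3 = 3·1 + 0
The gcd is 1. Working backward:
1 = 10 − 3·3
1 = −3·33 + 10·10
1 = 10·76 − 23·33
1 = −23·413 + 125·76
1 = 125·489 − 148·413
1 = −148·902 + 273·489
1 = 273·16725 − 5062·902
1 = −5062·51077 + 15459·16725
So 16725·15459 ≡ 1 (mod 51077).

15459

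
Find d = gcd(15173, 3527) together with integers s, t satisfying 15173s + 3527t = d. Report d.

1

Apply Euclid's algorithm to 15173 and 3527:
15173 = 4*3527 + 1065
3527 = 3*1065 + 332
1065 = 3*332 + 69
332 = 4*69 + 56
69 = 1*56 + 13
56 = 4*13 + 4
13 = 3*4 + 1
4 = 4*1 + 0
gcd(15173, 3527) = 1.
Working backward:
1 = 13 − 3·4
1 = −3·56 + 13·13
1 = 13·69 − 16·56
1 = −16·332 + 77·69
1 = 77·1065 − 247·332
1 = −247·3527 + 818·1065
1 = 818·15173 − 3519·3527
So 1 = (818)·15173 + (-3519)·3527.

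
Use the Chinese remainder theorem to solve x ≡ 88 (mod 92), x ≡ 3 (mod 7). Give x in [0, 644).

640

Write x = 88 + 92·k. Then 92·k ≡ 3 − 88 ≡ 6 (mod 7).
Need 92⁻¹ mod 7. Extended Euclid on (7, 1):
7 = 7*1 + 0
92⁻¹ ≡ 1 (mod 7), so k ≡ 1·6 ≡ 6 (mod 7).
x = 88 + 92·6 = 640.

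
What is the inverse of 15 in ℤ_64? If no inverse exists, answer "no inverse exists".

47

Extended Euclidean algorithm:
64 = 4·15 + 4
15 = 3·4 + 3
4 = 1·3 + 1
3 = 3·1 + 0
Since gcd(15, 64) = 1, back-substitute to write 1 as a combination:
1 = 4 − 3
1 = −15 + 4·4
1 = 4·64 − 17·15
So 15·(-17) ≡ 1 (mod 64), and -17 ≡ 47 (mod 64).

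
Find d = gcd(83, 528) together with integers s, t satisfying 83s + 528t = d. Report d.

Apply Euclid's algorithm to 528 and 83:
528 = 6*83 + 30
83 = 2*30 + 23
30 = 1*23 + 7
23 = 3*7 + 2
7 = 3*2 + 1
2 = 2*1 + 0
gcd(83, 528) = 1.
Back-substituting:
1 = 7 − 3·2
1 = −3·23 + 10·7
1 = 10·30 − 13·23
1 = −13·83 + 36·30
1 = 36·528 − 229·83
So 1 = (36)·528 + (-229)·83.

1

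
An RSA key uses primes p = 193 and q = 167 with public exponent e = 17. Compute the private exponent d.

φ(n) = (p−1)(q−1) = 192·166 = 31872.
Need d with 17·d ≡ 1 (mod 31872). Apply the extended Euclidean algorithm:
31872 = 1874*17 + 14
17 = 1*14 + 3
14 = 4*3 + 2
3 = 1*2 + 1
2 = 2*1 + 0
Back-substitute:
1 = 3 − 2
1 = −14 + 5·3
1 = 5·17 − 6·14
1 = −6·31872 + 11249·17
So 17·11249 ≡ 1 (mod 31872), hence d = 11249.

11249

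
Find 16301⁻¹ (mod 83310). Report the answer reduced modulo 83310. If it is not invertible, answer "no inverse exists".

gcd(83310, 16301) by repeated division:
83310 = 5*16301 + 1805
16301 = 9*1805 + 56
1805 = 32*56 + 13
56 = 4*13 + 4
13 = 3*4 + 1
4 = 4*1 + 0
The gcd is 1. Working backward:
1 = 13 − 3·4
1 = −3·56 + 13·13
1 = 13·1805 − 419·56
1 = −419·16301 + 3784·1805
1 = 3784·83310 − 19339·16301
So 16301·(-19339) ≡ 1 (mod 83310), and -19339 ≡ 63971 (mod 83310).

63971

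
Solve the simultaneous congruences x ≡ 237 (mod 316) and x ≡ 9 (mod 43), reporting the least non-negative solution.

Write x = 237 + 316·k. Then 316·k ≡ 9 − 237 ≡ 30 (mod 43).
Need 316⁻¹ mod 43. Extended Euclid on (43, 15):
43 = 2×15 + 13
15 = 1×13 + 2
13 = 6×2 + 1
2 = 2×1 + 0
Back-substitute:
1 = 13 − 6·2
1 = −6·15 + 7·13
1 = 7·43 − 20·15
316⁻¹ ≡ 23 (mod 43), so k ≡ 23·30 ≡ 2 (mod 43).
x = 237 + 316·2 = 869.

869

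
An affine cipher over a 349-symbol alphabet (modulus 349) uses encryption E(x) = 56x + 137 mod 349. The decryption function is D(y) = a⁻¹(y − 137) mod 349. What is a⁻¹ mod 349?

268

gcd(349, 56) by repeated division:
349 = 6×56 + 13
56 = 4×13 + 4
13 = 3×4 + 1
4 = 4×1 + 0
gcd = 1, so the inverse exists. Back-substitute:
1 = 13 − 3·4
1 = −3·56 + 13·13
1 = 13·349 − 81·56
So 56·(-81) ≡ 1 (mod 349), and -81 ≡ 268 (mod 349).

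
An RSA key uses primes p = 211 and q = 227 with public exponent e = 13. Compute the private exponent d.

φ(n) = (p−1)(q−1) = 210·226 = 47460.
Need d with 13·d ≡ 1 (mod 47460). Apply the extended Euclidean algorithm:
47460 = 3650·13 + 10
13 = 1·10 + 3
10 = 3·3 + 1
3 = 3·1 + 0
Back-substitute:
1 = 10 − 3·3
1 = −3·13 + 4·10
1 = 4·47460 − 14603·13
So 13·(-14603) ≡ 1 (mod 47460), hence d ≡ -14603 ≡ 32857 (mod 47460).

32857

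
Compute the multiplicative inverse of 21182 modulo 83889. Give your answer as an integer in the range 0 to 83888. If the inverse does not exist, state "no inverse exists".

Run Euclid on (83889, 21182):
83889 = 3×21182 + 20343
21182 = 1×20343 + 839
20343 = 24×839 + 207
839 = 4×207 + 11
207 = 18×11 + 9
11 = 1×9 + 2
9 = 4×2 + 1
2 = 2×1 + 0
The gcd is 1. Working backward:
1 = 9 − 4·2
1 = −4·11 + 5·9
1 = 5·207 − 94·11
1 = −94·839 + 381·207
1 = 381·20343 − 9238·839
1 = −9238·21182 + 9619·20343
1 = 9619·83889 − 38095·21182
Hence 21182⁻¹ ≡ -38095 ≡ 45794 (mod 83889).

45794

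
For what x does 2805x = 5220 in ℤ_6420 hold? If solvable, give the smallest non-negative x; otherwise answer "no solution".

320

First find gcd(2805, 6420):
6420 = 2*2805 + 810
2805 = 3*810 + 375
810 = 2*375 + 60
375 = 6*60 + 15
60 = 4*15 + 0
gcd = 15 and 15 | 5220, so solutions exist. Divide through by 15: 187x ≡ 348 (mod 428).
Now find 187⁻¹ mod 428:
428 = 2·187 + 54
187 = 3·54 + 25
54 = 2·25 + 4
25 = 6·4 + 1
4 = 4·1 + 0
Back-substitute:
1 = 25 − 6·4
1 = −6·54 + 13·25
1 = 13·187 − 45·54
1 = −45·428 + 103·187
So 187⁻¹ ≡ 103 (mod 428).
Then x ≡ 103·348 ≡ 320 (mod 428); the smallest non-negative solution is x = 320.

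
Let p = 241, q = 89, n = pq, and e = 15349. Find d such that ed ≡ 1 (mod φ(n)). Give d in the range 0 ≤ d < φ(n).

φ(n) = (p−1)(q−1) = 240·88 = 21120.
Need d with 15349·d ≡ 1 (mod 21120). Apply the extended Euclidean algorithm:
21120 = 1·15349 + 5771
15349 = 2·5771 + 3807
5771 = 1·3807 + 1964
3807 = 1·1964 + 1843
1964 = 1·1843 + 121
1843 = 15·121 + 28
121 = 4·28 + 9
28 = 3·9 + 1
9 = 9·1 + 0
Back-substitute:
1 = 28 − 3·9
1 = −3·121 + 13·28
1 = 13·1843 − 198·121
1 = −198·1964 + 211·1843
1 = 211·3807 − 409·1964
1 = −409·5771 + 620·3807
1 = 620·15349 − 1649·5771
1 = −1649·21120 + 2269·15349
So 15349·2269 ≡ 1 (mod 21120), hence d = 2269.

2269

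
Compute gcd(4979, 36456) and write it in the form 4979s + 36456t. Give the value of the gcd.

Euclidean algorithm:
36456 = 7×4979 + 1603
4979 = 3×1603 + 170
1603 = 9×170 + 73
170 = 2×73 + 24
73 = 3×24 + 1
24 = 24×1 + 0
gcd(4979, 36456) = 1.
Back-substituting:
1 = 73 − 3·24
1 = −3·170 + 7·73
1 = 7·1603 − 66·170
1 = −66·4979 + 205·1603
1 = 205·36456 − 1501·4979
So 1 = (205)·36456 + (-1501)·4979.

1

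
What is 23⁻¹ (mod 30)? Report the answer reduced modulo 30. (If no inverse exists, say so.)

Run Euclid on (30, 23):
30 = 1*23 + 7
23 = 3*7 + 2
7 = 3*2 + 1
2 = 2*1 + 0
gcd = 1, so the inverse exists. Back-substitute:
1 = 7 − 3·2
1 = −3·23 + 10·7
1 = 10·30 − 13·23
Hence 23⁻¹ ≡ -13 ≡ 17 (mod 30).

17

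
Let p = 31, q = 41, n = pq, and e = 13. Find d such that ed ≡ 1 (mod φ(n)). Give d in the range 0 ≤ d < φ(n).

277

φ(n) = (p−1)(q−1) = 30·40 = 1200.
Need d with 13·d ≡ 1 (mod 1200). Apply the extended Euclidean algorithm:
1200 = 92×13 + 4
13 = 3×4 + 1
4 = 4×1 + 0
Back-substitute:
1 = 13 − 3·4
1 = −3·1200 + 277·13
So 13·277 ≡ 1 (mod 1200), hence d = 277.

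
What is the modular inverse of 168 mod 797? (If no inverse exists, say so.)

Extended Euclidean algorithm:
797 = 4·168 + 125
168 = 1·125 + 43
125 = 2·43 + 39
43 = 1·39 + 4
39 = 9·4 + 3
4 = 1·3 + 1
3 = 3·1 + 0
The gcd is 1. Working backward:
1 = 4 − 3
1 = −39 + 10·4
1 = 10·43 − 11·39
1 = −11·125 + 32·43
1 = 32·168 − 43·125
1 = −43·797 + 204·168
So 168·204 ≡ 1 (mod 797).

204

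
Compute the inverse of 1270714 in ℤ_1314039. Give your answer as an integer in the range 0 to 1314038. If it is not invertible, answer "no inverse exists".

433231

gcd(1314039, 1270714) by repeated division:
1314039 = 1×1270714 + 43325
1270714 = 29×43325 + 14289
43325 = 3×14289 + 458
14289 = 31×458 + 91
458 = 5×91 + 3
91 = 30×3 + 1
3 = 3×1 + 0
The gcd is 1. Working backward:
1 = 91 − 30·3
1 = −30·458 + 151·91
1 = 151·14289 − 4711·458
1 = −4711·43325 + 14284·14289
1 = 14284·1270714 − 418947·43325
1 = −418947·1314039 + 433231·1270714
So 1270714·433231 ≡ 1 (mod 1314039).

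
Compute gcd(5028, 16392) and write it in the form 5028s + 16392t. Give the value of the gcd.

12

Apply Euclid's algorithm to 16392 and 5028:
16392 = 3×5028 + 1308
5028 = 3×1308 + 1104
1308 = 1×1104 + 204
1104 = 5×204 + 84
204 = 2×84 + 36
84 = 2×36 + 12
36 = 3×12 + 0
gcd(5028, 16392) = 12.
Working backward:
12 = 84 − 2·36
12 = −2·204 + 5·84
12 = 5·1104 − 27·204
12 = −27·1308 + 32·1104
12 = 32·5028 − 123·1308
12 = −123·16392 + 401·5028
So 12 = (-123)·16392 + (401)·5028.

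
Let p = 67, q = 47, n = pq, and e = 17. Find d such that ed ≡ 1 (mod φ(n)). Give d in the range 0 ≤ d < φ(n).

φ(n) = (p−1)(q−1) = 66·46 = 3036.
Need d with 17·d ≡ 1 (mod 3036). Apply the extended Euclidean algorithm:
3036 = 178·17 + 10
17 = 1·10 + 7
10 = 1·7 + 3
7 = 2·3 + 1
3 = 3·1 + 0
Back-substitute:
1 = 7 − 2·3
1 = −2·10 + 3·7
1 = 3·17 − 5·10
1 = −5·3036 + 893·17
So 17·893 ≡ 1 (mod 3036), hence d = 893.

893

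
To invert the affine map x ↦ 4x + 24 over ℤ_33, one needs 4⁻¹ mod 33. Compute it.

Extended Euclidean algorithm:
33 = 8×4 + 1
4 = 4×1 + 0
Since gcd(4, 33) = 1, back-substitute to write 1 as a combination:
1 = 33 − 8·4
So 4·(-8) ≡ 1 (mod 33), and -8 ≡ 25 (mod 33).

25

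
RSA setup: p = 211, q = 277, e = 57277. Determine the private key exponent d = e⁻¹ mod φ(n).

22573

φ(n) = (p−1)(q−1) = 210·276 = 57960.
Need d with 57277·d ≡ 1 (mod 57960). Apply the extended Euclidean algorithm:
57960 = 1×57277 + 683
57277 = 83×683 + 588
683 = 1×588 + 95
588 = 6×95 + 18
95 = 5×18 + 5
18 = 3×5 + 3
5 = 1×3 + 2
3 = 1×2 + 1
2 = 2×1 + 0
Back-substitute:
1 = 3 − 2
1 = −5 + 2·3
1 = 2·18 − 7·5
1 = −7·95 + 37·18
1 = 37·588 − 229·95
1 = −229·683 + 266·588
1 = 266·57277 − 22307·683
1 = −22307·57960 + 22573·57277
So 57277·22573 ≡ 1 (mod 57960), hence d = 22573.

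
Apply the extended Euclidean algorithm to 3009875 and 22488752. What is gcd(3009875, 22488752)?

11

Repeated division:
22488752 = 7*3009875 + 1419627
3009875 = 2*1419627 + 170621
1419627 = 8*170621 + 54659
170621 = 3*54659 + 6644
54659 = 8*6644 + 1507
6644 = 4*1507 + 616
1507 = 2*616 + 275
616 = 2*275 + 66
275 = 4*66 + 11
66 = 6*11 + 0
gcd(3009875, 22488752) = 11.
Working backward:
11 = 275 − 4·66
11 = −4·616 + 9·275
11 = 9·1507 − 22·616
11 = −22·6644 + 97·1507
11 = 97·54659 − 798·6644
11 = −798·170621 + 2491·54659
11 = 2491·1419627 − 20726·170621
11 = −20726·3009875 + 43943·1419627
11 = 43943·22488752 − 328327·3009875
So 11 = (43943)·22488752 + (-328327)·3009875.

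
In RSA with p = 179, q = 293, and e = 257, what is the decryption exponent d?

5865

φ(n) = (p−1)(q−1) = 178·292 = 51976.
Need d with 257·d ≡ 1 (mod 51976). Apply the extended Euclidean algorithm:
51976 = 202·257 + 62
257 = 4·62 + 9
62 = 6·9 + 8
9 = 1·8 + 1
8 = 8·1 + 0
Back-substitute:
1 = 9 − 8
1 = −62 + 7·9
1 = 7·257 − 29·62
1 = −29·51976 + 5865·257
So 257·5865 ≡ 1 (mod 51976), hence d = 5865.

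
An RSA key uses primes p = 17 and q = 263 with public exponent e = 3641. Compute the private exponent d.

3241

φ(n) = (p−1)(q−1) = 16·262 = 4192.
Need d with 3641·d ≡ 1 (mod 4192). Apply the extended Euclidean algorithm:
4192 = 1·3641 + 551
3641 = 6·551 + 335
551 = 1·335 + 216
335 = 1·216 + 119
216 = 1·119 + 97
119 = 1·97 + 22
97 = 4·22 + 9
22 = 2·9 + 4
9 = 2·4 + 1
4 = 4·1 + 0
Back-substitute:
1 = 9 − 2·4
1 = −2·22 + 5·9
1 = 5·97 − 22·22
1 = −22·119 + 27·97
1 = 27·216 − 49·119
1 = −49·335 + 76·216
1 = 76·551 − 125·335
1 = −125·3641 + 826·551
1 = 826·4192 − 951·3641
So 3641·(-951) ≡ 1 (mod 4192), hence d ≡ -951 ≡ 3241 (mod 4192).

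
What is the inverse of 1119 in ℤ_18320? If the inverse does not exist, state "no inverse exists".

12639

gcd(18320, 1119) by repeated division:
18320 = 16·1119 + 416
1119 = 2·416 + 287
416 = 1·287 + 129
287 = 2·129 + 29
129 = 4·29 + 13
29 = 2·13 + 3
13 = 4·3 + 1
3 = 3·1 + 0
The gcd is 1. Working backward:
1 = 13 − 4·3
1 = −4·29 + 9·13
1 = 9·129 − 40·29
1 = −40·287 + 89·129
1 = 89·416 − 129·287
1 = −129·1119 + 347·416
1 = 347·18320 − 5681·1119
Hence 1119⁻¹ ≡ -5681 ≡ 12639 (mod 18320).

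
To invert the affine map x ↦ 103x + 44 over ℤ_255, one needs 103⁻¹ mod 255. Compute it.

52

gcd(255, 103) by repeated division:
255 = 2*103 + 49
103 = 2*49 + 5
49 = 9*5 + 4
5 = 1*4 + 1
4 = 4*1 + 0
gcd = 1, so the inverse exists. Back-substitute:
1 = 5 − 4
1 = −49 + 10·5
1 = 10·103 − 21·49
1 = −21·255 + 52·103
So 103·52 ≡ 1 (mod 255).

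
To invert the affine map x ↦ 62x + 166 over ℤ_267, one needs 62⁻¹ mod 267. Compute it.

Extended Euclidean algorithm:
267 = 4×62 + 19
62 = 3×19 + 5
19 = 3×5 + 4
5 = 1×4 + 1
4 = 4×1 + 0
Since gcd(62, 267) = 1, back-substitute to write 1 as a combination:
1 = 5 − 4
1 = −19 + 4·5
1 = 4·62 − 13·19
1 = −13·267 + 56·62
So 62·56 ≡ 1 (mod 267).

56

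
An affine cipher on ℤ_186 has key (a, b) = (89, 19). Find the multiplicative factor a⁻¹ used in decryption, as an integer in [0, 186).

Apply the Euclidean algorithm to 186 and 89:
186 = 2·89 + 8
89 = 11·8 + 1
8 = 8·1 + 0
The gcd is 1. Working backward:
1 = 89 − 11·8
1 = −11·186 + 23·89
So 89·23 ≡ 1 (mod 186).

23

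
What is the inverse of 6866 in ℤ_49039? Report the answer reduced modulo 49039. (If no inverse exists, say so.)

gcd(49039, 6866) by repeated division:
49039 = 7·6866 + 977
6866 = 7·977 + 27
977 = 36·27 + 5
27 = 5·5 + 2
5 = 2·2 + 1
2 = 2·1 + 0
Since gcd(6866, 49039) = 1, back-substitute to write 1 as a combination:
1 = 5 − 2·2
1 = −2·27 + 11·5
1 = 11·977 − 398·27
1 = −398·6866 + 2797·977
1 = 2797·49039 − 19977·6866
So 6866·(-19977) ≡ 1 (mod 49039), and -19977 ≡ 29062 (mod 49039).

29062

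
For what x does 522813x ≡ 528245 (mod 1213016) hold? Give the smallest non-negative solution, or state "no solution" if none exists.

911513

First find gcd(522813, 1213016):
1213016 = 2*522813 + 167390
522813 = 3*167390 + 20643
167390 = 8*20643 + 2246
20643 = 9*2246 + 429
2246 = 5*429 + 101
429 = 4*101 + 25
101 = 4*25 + 1
25 = 25*1 + 0
gcd = 1, so a unique solution mod 1213016 exists.
Back-substitute for the Bézout coefficients:
1 = 101 − 4·25
1 = −4·429 + 17·101
1 = 17·2246 − 89·429
1 = −89·20643 + 818·2246
1 = 818·167390 − 6633·20643
1 = −6633·522813 + 20717·167390
1 = 20717·1213016 − 48067·522813
So 522813·(-48067) ≡ 1 (mod 1213016), giving 522813⁻¹ ≡ 1164949.
x ≡ 522813⁻¹·528245 ≡ 1164949·528245 ≡ 911513 (mod 1213016).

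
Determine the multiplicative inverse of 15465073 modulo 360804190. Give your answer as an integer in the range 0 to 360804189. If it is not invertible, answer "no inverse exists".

gcd(360804190, 15465073) by repeated division:
360804190 = 23×15465073 + 5107511
15465073 = 3×5107511 + 142540
5107511 = 35×142540 + 118611
142540 = 1×118611 + 23929
118611 = 4×23929 + 22895
23929 = 1×22895 + 1034
22895 = 22×1034 + 147
1034 = 7×147 + 5
147 = 29×5 + 2
5 = 2×2 + 1
2 = 2×1 + 0
gcd = 1, so the inverse exists. Back-substitute:
1 = 5 − 2·2
1 = −2·147 + 59·5
1 = 59·1034 − 415·147
1 = −415·22895 + 9189·1034
1 = 9189·23929 − 9604·22895
1 = −9604·118611 + 47605·23929
1 = 47605·142540 − 57209·118611
1 = −57209·5107511 + 2049920·142540
1 = 2049920·15465073 − 6206969·5107511
1 = −6206969·360804190 + 144810207·15465073
So 15465073·144810207 ≡ 1 (mod 360804190).

144810207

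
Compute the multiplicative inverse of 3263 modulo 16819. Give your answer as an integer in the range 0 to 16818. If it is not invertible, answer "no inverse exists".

Run Euclid on (16819, 3263):
16819 = 5·3263 + 504
3263 = 6·504 + 239
504 = 2·239 + 26
239 = 9·26 + 5
26 = 5·5 + 1
5 = 5·1 + 0
Since gcd(3263, 16819) = 1, back-substitute to write 1 as a combination:
1 = 26 − 5·5
1 = −5·239 + 46·26
1 = 46·504 − 97·239
1 = −97·3263 + 628·504
1 = 628·16819 − 3237·3263
Thus 3263·(-3237) ≡ 1 (mod 16819); reducing, -3237 mod 16819 = 13582.

13582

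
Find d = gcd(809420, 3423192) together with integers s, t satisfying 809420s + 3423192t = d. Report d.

Repeated division:
3423192 = 4*809420 + 185512
809420 = 4*185512 + 67372
185512 = 2*67372 + 50768
67372 = 1*50768 + 16604
50768 = 3*16604 + 956
16604 = 17*956 + 352
956 = 2*352 + 252
352 = 1*252 + 100
252 = 2*100 + 52
100 = 1*52 + 48
52 = 1*48 + 4
48 = 12*4 + 0
gcd(809420, 3423192) = 4.
Express as a combination:
4 = 52 − 48
4 = −100 + 2·52
4 = 2·252 − 5·100
4 = −5·352 + 7·252
4 = 7·956 − 19·352
4 = −19·16604 + 330·956
4 = 330·50768 − 1009·16604
4 = −1009·67372 + 1339·50768
4 = 1339·185512 − 3687·67372
4 = −3687·809420 + 16087·185512
4 = 16087·3423192 − 68035·809420
So 4 = (16087)·3423192 + (-68035)·809420.

4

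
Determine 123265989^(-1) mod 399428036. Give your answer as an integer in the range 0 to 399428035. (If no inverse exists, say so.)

Compute gcd(123265989, 399428036):
399428036 = 3*123265989 + 29630069
123265989 = 4*29630069 + 4745713
29630069 = 6*4745713 + 1155791
4745713 = 4*1155791 + 122549
1155791 = 9*122549 + 52850
122549 = 2*52850 + 16849
52850 = 3*16849 + 2303
16849 = 7*2303 + 728
2303 = 3*728 + 119
728 = 6*119 + 14
119 = 8*14 + 7
14 = 2*7 + 0
The gcd is 7, not 1, hence no inverse exists.

no inverse exists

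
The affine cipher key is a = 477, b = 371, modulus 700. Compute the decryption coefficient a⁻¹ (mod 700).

113

Apply the Euclidean algorithm to 700 and 477:
700 = 1*477 + 223
477 = 2*223 + 31
223 = 7*31 + 6
31 = 5*6 + 1
6 = 6*1 + 0
gcd = 1, so the inverse exists. Back-substitute:
1 = 31 − 5·6
1 = −5·223 + 36·31
1 = 36·477 − 77·223
1 = −77·700 + 113·477
So 477·113 ≡ 1 (mod 700).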